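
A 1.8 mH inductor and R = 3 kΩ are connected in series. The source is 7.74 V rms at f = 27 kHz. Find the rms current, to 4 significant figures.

ω = 2πf = 169600 rad/s
X_L = ωL = 305.4 Ω
Z = 3000 + j305.4 Ω
|Z| = √(3000² + 305.4²) = 3016 Ω
I = V/|Z| = 7.74/3016 = 2.567 mA

2.567 mA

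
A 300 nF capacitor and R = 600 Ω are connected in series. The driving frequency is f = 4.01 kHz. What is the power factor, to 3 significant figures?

ω = 2πf = 25200 rad/s
X_C = 1/(ωC) = 132 Ω
Z = 600 − j132 Ω
|Z| = √(600² + 132²) = 614 Ω
∠Z = arctan(-132/600) = -12.4°
cos φ = cos(-12.4°) = 0.977

0.977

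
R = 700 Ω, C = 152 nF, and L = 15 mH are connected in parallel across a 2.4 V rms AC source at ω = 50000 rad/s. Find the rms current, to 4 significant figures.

15.43 mA

X_L = ωL = 750.0 Ω
X_C = 1/(ωC) = 131.6 Ω
Parallel: admittances add. Y = 1/R + 1/(jωL) + jωC
Y = (0.001429 + j0.006267) S
|Y| = 0.006427 S → |Z| = 1/|Y| = 155.6 Ω, ∠Z = −∠Y = -77.16°
I = V/|Z| = 2.4/155.6 = 15.43 mA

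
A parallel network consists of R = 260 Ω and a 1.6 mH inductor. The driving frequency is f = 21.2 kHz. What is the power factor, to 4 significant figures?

ω = 2πf = 133200 rad/s
X_L = ωL = 213.1 Ω
Parallel: admittances add. Y = 1/R + 1/(jωL)
Y = (0.003846 − j0.004692) S
|Y| = 0.006067 S → |Z| = 1/|Y| = 164.8 Ω, ∠Z = −∠Y = 50.66°
cos φ = cos(50.66°) = 0.6339

0.6339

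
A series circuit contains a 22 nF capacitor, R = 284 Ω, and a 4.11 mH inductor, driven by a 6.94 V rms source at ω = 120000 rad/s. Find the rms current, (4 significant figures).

22.67 mA

X_L = ωL = 493.2 Ω
X_C = 1/(ωC) = 378.8 Ω
Net reactance X = X_L − X_C = 114.4 Ω
Z = 284.0 + j114.4 Ω
|Z| = √(284.0² + 114.4²) = 306.2 Ω
I = V/|Z| = 6.94/306.2 = 22.67 mA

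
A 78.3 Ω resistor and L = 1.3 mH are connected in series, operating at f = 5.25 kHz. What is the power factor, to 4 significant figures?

ω = 2πf = 32990 rad/s
X_L = ωL = 42.88 Ω
Z = 78.30 + j42.88 Ω
|Z| = √(78.30² + 42.88²) = 89.27 Ω
∠Z = arctan(42.88/78.30) = 28.71°
cos φ = cos(28.71°) = 0.8771

0.8771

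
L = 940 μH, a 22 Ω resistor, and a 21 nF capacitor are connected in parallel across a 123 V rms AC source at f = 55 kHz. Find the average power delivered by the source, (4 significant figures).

ω = 2πf = 345600 rad/s
X_L = ωL = 324.8 Ω
X_C = 1/(ωC) = 137.8 Ω
Parallel: admittances add. Y = 1/R + 1/(jωL) + jωC
Y = (0.04545 + j0.004179) S
|Y| = 0.04565 S → |Z| = 1/|Y| = 21.91 Ω, ∠Z = −∠Y = -5.252°
I = V/|Z| = 5.614 A
P = VI cos φ = 123 × 5.614 × cos(-5.252°) = 687.7 W

687.7 W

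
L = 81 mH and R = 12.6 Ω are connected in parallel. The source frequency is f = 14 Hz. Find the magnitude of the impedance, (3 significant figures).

6.20 Ω

ω = 2πf = 87.96 rad/s
X_L = ωL = 7.13 Ω
Parallel: admittances add. Y = 1/R + 1/(jωL)
Y = (0.0794 − j0.140) S
|Y| = 0.161 S → |Z| = 1/|Y| = 6.20 Ω, ∠Z = −∠Y = 60.5°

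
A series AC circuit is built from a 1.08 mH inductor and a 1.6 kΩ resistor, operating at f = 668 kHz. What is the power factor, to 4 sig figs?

ω = 2πf = 4.197e+06 rad/s
X_L = ωL = 4533 Ω
Z = 1600 + j4533 Ω
|Z| = √(1600² + 4533²) = 4807 Ω
∠Z = arctan(4533/1600) = 70.56°
cos φ = cos(70.56°) = 0.3328

0.3328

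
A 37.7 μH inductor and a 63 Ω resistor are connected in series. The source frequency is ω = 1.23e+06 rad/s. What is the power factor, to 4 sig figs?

X_L = ωL = 46.37 Ω
Z = 63.00 + j46.37 Ω
|Z| = √(63.00² + 46.37²) = 78.23 Ω
∠Z = arctan(46.37/63.00) = 36.35°
cos φ = cos(36.35°) = 0.8054

0.8054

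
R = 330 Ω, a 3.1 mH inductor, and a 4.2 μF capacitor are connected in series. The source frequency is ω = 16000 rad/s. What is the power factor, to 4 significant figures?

X_L = ωL = 49.60 Ω
X_C = 1/(ωC) = 14.88 Ω
Net reactance X = X_L − X_C = 34.72 Ω
Z = 330.0 + j34.72 Ω
|Z| = √(330.0² + 34.72²) = 331.8 Ω
∠Z = arctan(34.72/330.0) = 6.006°
cos φ = cos(6.006°) = 0.9945

0.9945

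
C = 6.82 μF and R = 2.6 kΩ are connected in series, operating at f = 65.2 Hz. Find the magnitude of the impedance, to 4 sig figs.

ω = 2πf = 409.7 rad/s
X_C = 1/(ωC) = 357.9 Ω
Z = 2600 − j357.9 Ω
|Z| = √(2600² + 357.9²) = 2625 Ω

2625 Ω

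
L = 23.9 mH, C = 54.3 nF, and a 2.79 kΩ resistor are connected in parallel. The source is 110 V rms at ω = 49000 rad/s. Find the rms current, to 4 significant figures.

X_L = ωL = 1171 Ω
X_C = 1/(ωC) = 375.8 Ω
Parallel: admittances add. Y = 1/R + 1/(jωL) + jωC
Y = (0.0003584 + j0.001807) S
|Y| = 0.001842 S → |Z| = 1/|Y| = 542.9 Ω, ∠Z = −∠Y = -78.78°
I = V/|Z| = 110/542.9 = 202.6 mA

202.6 mA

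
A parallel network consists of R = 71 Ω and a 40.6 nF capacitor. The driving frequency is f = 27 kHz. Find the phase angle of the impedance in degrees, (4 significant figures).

-26.06°

ω = 2πf = 169600 rad/s
X_C = 1/(ωC) = 145.2 Ω
Parallel: admittances add. Y = 1/R + jωC
Y = (0.01408 + j0.006888) S
|Y| = 0.01568 S → |Z| = 1/|Y| = 63.78 Ω, ∠Z = −∠Y = -26.06°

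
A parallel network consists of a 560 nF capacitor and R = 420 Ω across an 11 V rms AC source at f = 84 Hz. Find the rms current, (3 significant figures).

26.4 mA

ω = 2πf = 527.8 rad/s
X_C = 1/(ωC) = 3380 Ω
Parallel: admittances add. Y = 1/R + jωC
Y = (0.00238 + j0.000296) S
|Y| = 0.00240 S → |Z| = 1/|Y| = 417 Ω, ∠Z = −∠Y = -7.08°
I = V/|Z| = 11/417 = 26.4 mA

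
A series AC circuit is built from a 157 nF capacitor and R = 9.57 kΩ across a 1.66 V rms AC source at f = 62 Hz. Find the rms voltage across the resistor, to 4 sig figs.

0.8385 V

ω = 2πf = 389.6 rad/s
X_C = 1/(ωC) = 16350 Ω
Z = 9570 − j16350 Ω
|Z| = √(9570² + 16350²) = 18950 Ω
I = V/|Z| = 87.62 μA
V_R = I·|Z_R| = 8.762e-05 × 9570 = 0.8385 V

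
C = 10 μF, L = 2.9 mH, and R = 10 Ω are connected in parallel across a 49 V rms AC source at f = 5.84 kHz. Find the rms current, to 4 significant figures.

ω = 2πf = 36690 rad/s
X_L = ωL = 106.4 Ω
X_C = 1/(ωC) = 2.725 Ω
Parallel: admittances add. Y = 1/R + 1/(jωL) + jωC
Y = (0.1000 + j0.3575) S
|Y| = 0.3713 S → |Z| = 1/|Y| = 2.694 Ω, ∠Z = −∠Y = -74.37°
I = V/|Z| = 49/2.694 = 18.19 A

18.19 A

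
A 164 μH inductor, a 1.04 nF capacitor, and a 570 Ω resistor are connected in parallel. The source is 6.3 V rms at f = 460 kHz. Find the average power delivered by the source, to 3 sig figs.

69.6 mW

ω = 2πf = 2.89e+06 rad/s
X_L = ωL = 474 Ω
X_C = 1/(ωC) = 333 Ω
Parallel: admittances add. Y = 1/R + 1/(jωL) + jωC
Y = (0.00175 + j0.000896) S
|Y| = 0.00197 S → |Z| = 1/|Y| = 508 Ω, ∠Z = −∠Y = -27.1°
I = V/|Z| = 12.4 mA
P = VI cos φ = 6.3 × 0.0124 × cos(-27.1°) = 69.6 mW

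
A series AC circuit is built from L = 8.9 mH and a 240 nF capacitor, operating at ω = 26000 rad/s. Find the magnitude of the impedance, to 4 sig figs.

X_L = ωL = 231.4 Ω
X_C = 1/(ωC) = 160.3 Ω
Net reactance X = X_L − X_C = 71.14 Ω
Z = j71.14 Ω
|Z| = √(0² + 71.14²) = 71.14 Ω

71.14 Ω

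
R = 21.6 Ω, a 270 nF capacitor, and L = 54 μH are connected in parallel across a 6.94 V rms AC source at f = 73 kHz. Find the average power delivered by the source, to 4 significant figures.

2.230 W

ω = 2πf = 458700 rad/s
X_L = ωL = 24.77 Ω
X_C = 1/(ωC) = 8.075 Ω
Parallel: admittances add. Y = 1/R + 1/(jωL) + jωC
Y = (0.04630 + j0.08347) S
|Y| = 0.09545 S → |Z| = 1/|Y| = 10.48 Ω, ∠Z = −∠Y = -60.98°
I = V/|Z| = 662.4 mA
P = VI cos φ = 6.94 × 0.6624 × cos(-60.98°) = 2.230 W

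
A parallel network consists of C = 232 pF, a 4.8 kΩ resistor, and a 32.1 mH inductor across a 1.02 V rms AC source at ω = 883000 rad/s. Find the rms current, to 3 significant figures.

X_L = ωL = 28300 Ω
X_C = 1/(ωC) = 4880 Ω
Parallel: admittances add. Y = 1/R + 1/(jωL) + jωC
Y = (0.000208 + j0.000170) S
|Y| = 0.000269 S → |Z| = 1/|Y| = 3720 Ω, ∠Z = −∠Y = -39.1°
I = V/|Z| = 1.02/3720 = 274 μA

274 μA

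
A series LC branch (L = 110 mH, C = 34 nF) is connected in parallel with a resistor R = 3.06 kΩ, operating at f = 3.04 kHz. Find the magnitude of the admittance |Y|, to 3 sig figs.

1.81 mS

ω = 2πf = 19100 rad/s
X_L = ωL = 2100 Ω
X_C = 1/(ωC) = 1540 Ω
Branch 1: Z₁ = R = 3060 Ω
Branch 2 (series LC): Z₂ = j(X_L − X_C) = j561 Ω
Parallel: Z = Z₁Z₂/(Z₁+Z₂), |Z| = 552 Ω, ∠Z = 79.6°
|Y| = 1/|Z| = 1.81 mS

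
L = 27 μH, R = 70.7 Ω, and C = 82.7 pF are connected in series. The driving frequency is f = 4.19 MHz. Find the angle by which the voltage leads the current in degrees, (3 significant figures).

74.3°

ω = 2πf = 2.633e+07 rad/s
X_L = ωL = 711 Ω
X_C = 1/(ωC) = 459 Ω
Net reactance X = X_L − X_C = 252 Ω
Z = 70.7 + j252 Ω
|Z| = √(70.7² + 252²) = 261 Ω
∠Z = arctan(252/70.7) = 74.3°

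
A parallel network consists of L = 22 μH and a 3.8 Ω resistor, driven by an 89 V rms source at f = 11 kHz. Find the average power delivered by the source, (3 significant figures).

ω = 2πf = 69120 rad/s
X_L = ωL = 1.52 Ω
Parallel: admittances add. Y = 1/R + 1/(jωL)
Y = (0.263 − j0.658) S
|Y| = 0.708 S → |Z| = 1/|Y| = 1.41 Ω, ∠Z = −∠Y = 68.2°
I = V/|Z| = 63.0 A
P = VI cos φ = 89 × 63.0 × cos(68.2°) = 2.08 kW

2.08 kW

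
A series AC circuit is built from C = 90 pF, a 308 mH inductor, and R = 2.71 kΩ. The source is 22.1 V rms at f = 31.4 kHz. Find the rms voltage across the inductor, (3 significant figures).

ω = 2πf = 197300 rad/s
X_L = ωL = 60800 Ω
X_C = 1/(ωC) = 56300 Ω
Net reactance X = X_L − X_C = 4450 Ω
Z = 2710 + j4450 Ω
|Z| = √(2710² + 4450²) = 5210 Ω
I = V/|Z| = 4.24 mA
V_L = I·|Z_L| = 0.00424 × 60800 = 258 V

258 V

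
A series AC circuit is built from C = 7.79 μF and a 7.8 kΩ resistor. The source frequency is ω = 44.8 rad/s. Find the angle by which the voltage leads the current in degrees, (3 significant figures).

-20.2°

X_C = 1/(ωC) = 2870 Ω
Z = 7800 − j2870 Ω
|Z| = √(7800² + 2870²) = 8310 Ω
∠Z = arctan(-2870/7800) = -20.2°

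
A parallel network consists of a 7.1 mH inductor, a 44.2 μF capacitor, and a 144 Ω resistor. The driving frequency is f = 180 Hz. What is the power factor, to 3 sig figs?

ω = 2πf = 1131 rad/s
X_L = ωL = 8.03 Ω
X_C = 1/(ωC) = 20.0 Ω
Parallel: admittances add. Y = 1/R + 1/(jωL) + jωC
Y = (0.00694 − j0.0745) S
|Y| = 0.0749 S → |Z| = 1/|Y| = 13.4 Ω, ∠Z = −∠Y = 84.7°
cos φ = cos(84.7°) = 0.0928

0.0928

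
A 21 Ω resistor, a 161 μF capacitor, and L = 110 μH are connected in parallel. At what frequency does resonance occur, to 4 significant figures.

1.196 kHz

ω₀ = 1/√(LC) = 1/√(0.00011 × 0.000161) = 7514 rad/s
f₀ = ω₀/(2π) = 1.196 kHz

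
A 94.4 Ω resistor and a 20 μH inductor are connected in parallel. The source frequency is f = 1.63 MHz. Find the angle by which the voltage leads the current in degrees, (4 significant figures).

24.74°

ω = 2πf = 1.024e+07 rad/s
X_L = ωL = 204.8 Ω
Parallel: admittances add. Y = 1/R + 1/(jωL)
Y = (0.01059 − j0.004882) S
|Y| = 0.01166 S → |Z| = 1/|Y| = 85.73 Ω, ∠Z = −∠Y = 24.74°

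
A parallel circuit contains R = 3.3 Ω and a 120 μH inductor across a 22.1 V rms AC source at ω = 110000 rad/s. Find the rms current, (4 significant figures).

6.903 A

X_L = ωL = 13.20 Ω
Parallel: admittances add. Y = 1/R + 1/(jωL)
Y = (0.3030 − j0.07576) S
|Y| = 0.3124 S → |Z| = 1/|Y| = 3.201 Ω, ∠Z = −∠Y = 14.04°
I = V/|Z| = 22.1/3.201 = 6.903 A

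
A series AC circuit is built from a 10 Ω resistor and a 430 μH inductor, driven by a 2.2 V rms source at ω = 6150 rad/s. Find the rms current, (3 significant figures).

X_L = ωL = 2.64 Ω
Z = 10.0 + j2.64 Ω
|Z| = √(10.0² + 2.64²) = 10.3 Ω
I = V/|Z| = 2.2/10.3 = 213 mA

213 mA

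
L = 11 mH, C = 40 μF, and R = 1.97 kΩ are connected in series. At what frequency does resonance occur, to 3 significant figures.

ω₀ = 1/√(LC) = 1/√(0.011 × 4e-05) = 1508 rad/s
f₀ = ω₀/(2π) = 240 Hz

240 Hz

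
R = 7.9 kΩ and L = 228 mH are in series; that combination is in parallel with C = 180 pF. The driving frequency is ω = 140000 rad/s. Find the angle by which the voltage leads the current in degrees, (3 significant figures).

30.6°

X_L = ωL = 31900 Ω
X_C = 1/(ωC) = 39700 Ω
Branch 1 (R+jX_L): Z₁ = 7900 + j31900 Ω, |Z₁| = 32900 Ω
Branch 2 (−jX_C): Z₂ = −j39700 Ω
Parallel: Z = Z₁Z₂/(Z₁+Z₂), |Z| = 118000 Ω, ∠Z = 30.6°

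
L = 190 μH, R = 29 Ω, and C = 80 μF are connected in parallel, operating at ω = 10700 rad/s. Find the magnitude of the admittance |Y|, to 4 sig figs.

365.7 mS

X_L = ωL = 2.033 Ω
X_C = 1/(ωC) = 1.168 Ω
Parallel: admittances add. Y = 1/R + 1/(jωL) + jωC
Y = (0.03448 + j0.3641) S
|Y| = 0.3657 S → |Z| = 1/|Y| = 2.734 Ω, ∠Z = −∠Y = -84.59°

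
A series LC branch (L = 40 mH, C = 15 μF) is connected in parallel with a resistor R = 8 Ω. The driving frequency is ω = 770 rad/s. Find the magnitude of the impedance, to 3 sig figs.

7.92 Ω

X_L = ωL = 30.8 Ω
X_C = 1/(ωC) = 86.6 Ω
Branch 1: Z₁ = R = 8.00 Ω
Branch 2 (series LC): Z₂ = j(X_L − X_C) = −j55.8 Ω
Parallel: Z = Z₁Z₂/(Z₁+Z₂), |Z| = 7.92 Ω, ∠Z = -8.16°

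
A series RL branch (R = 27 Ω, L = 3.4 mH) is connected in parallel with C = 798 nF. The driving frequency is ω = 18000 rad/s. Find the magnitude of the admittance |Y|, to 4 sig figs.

6.073 mS

X_L = ωL = 61.20 Ω
X_C = 1/(ωC) = 69.62 Ω
Branch 1 (R+jX_L): Z₁ = 27.00 + j61.20 Ω, |Z₁| = 66.89 Ω
Branch 2 (−jX_C): Z₂ = −j69.62 Ω
Parallel: Z = Z₁Z₂/(Z₁+Z₂), |Z| = 164.7 Ω, ∠Z = -6.489°
|Y| = 1/|Z| = 6.073 mS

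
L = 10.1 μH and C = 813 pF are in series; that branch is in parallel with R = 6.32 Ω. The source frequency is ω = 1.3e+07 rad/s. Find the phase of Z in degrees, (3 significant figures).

9.78°

X_L = ωL = 131 Ω
X_C = 1/(ωC) = 94.6 Ω
Branch 1: Z₁ = R = 6.32 Ω
Branch 2 (series LC): Z₂ = j(X_L − X_C) = j36.7 Ω
Parallel: Z = Z₁Z₂/(Z₁+Z₂), |Z| = 6.23 Ω, ∠Z = 9.78°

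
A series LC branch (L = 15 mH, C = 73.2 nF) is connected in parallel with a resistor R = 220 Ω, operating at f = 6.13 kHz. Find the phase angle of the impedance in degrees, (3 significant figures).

ω = 2πf = 38520 rad/s
X_L = ωL = 578 Ω
X_C = 1/(ωC) = 355 Ω
Branch 1: Z₁ = R = 220 Ω
Branch 2 (series LC): Z₂ = j(X_L − X_C) = j223 Ω
Parallel: Z = Z₁Z₂/(Z₁+Z₂), |Z| = 157 Ω, ∠Z = 44.6°

44.6°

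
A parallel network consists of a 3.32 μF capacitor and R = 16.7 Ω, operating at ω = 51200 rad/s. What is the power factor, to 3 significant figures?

0.332

X_C = 1/(ωC) = 5.88 Ω
Parallel: admittances add. Y = 1/R + jωC
Y = (0.0599 + j0.170) S
|Y| = 0.180 S → |Z| = 1/|Y| = 5.55 Ω, ∠Z = −∠Y = -70.6°
cos φ = cos(-70.6°) = 0.332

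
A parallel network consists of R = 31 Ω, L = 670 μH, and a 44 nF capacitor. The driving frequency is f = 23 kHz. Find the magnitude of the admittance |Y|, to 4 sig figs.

32.50 mS

ω = 2πf = 144500 rad/s
X_L = ωL = 96.82 Ω
X_C = 1/(ωC) = 157.3 Ω
Parallel: admittances add. Y = 1/R + 1/(jωL) + jωC
Y = (0.03226 − j0.003969) S
|Y| = 0.03250 S → |Z| = 1/|Y| = 30.77 Ω, ∠Z = −∠Y = 7.015°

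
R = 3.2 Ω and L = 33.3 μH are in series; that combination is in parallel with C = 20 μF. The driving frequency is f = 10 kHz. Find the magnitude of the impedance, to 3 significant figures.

ω = 2πf = 62830 rad/s
X_L = ωL = 2.09 Ω
X_C = 1/(ωC) = 0.796 Ω
Branch 1 (R+jX_L): Z₁ = 3.20 + j2.09 Ω, |Z₁| = 3.82 Ω
Branch 2 (−jX_C): Z₂ = −j0.796 Ω
Parallel: Z = Z₁Z₂/(Z₁+Z₂), |Z| = 0.881 Ω, ∠Z = -78.9°

0.881 Ω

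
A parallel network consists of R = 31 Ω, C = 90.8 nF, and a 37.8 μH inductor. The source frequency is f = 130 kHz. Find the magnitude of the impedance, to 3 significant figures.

ω = 2πf = 816800 rad/s
X_L = ωL = 30.9 Ω
X_C = 1/(ωC) = 13.5 Ω
Parallel: admittances add. Y = 1/R + 1/(jωL) + jωC
Y = (0.0323 + j0.0418) S
|Y| = 0.0528 S → |Z| = 1/|Y| = 18.9 Ω, ∠Z = −∠Y = -52.3°

18.9 Ω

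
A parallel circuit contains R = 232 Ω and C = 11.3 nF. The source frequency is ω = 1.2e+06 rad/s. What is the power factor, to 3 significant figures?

X_C = 1/(ωC) = 73.7 Ω
Parallel: admittances add. Y = 1/R + jωC
Y = (0.00431 + j0.0136) S
|Y| = 0.0142 S → |Z| = 1/|Y| = 70.3 Ω, ∠Z = −∠Y = -72.4°
cos φ = cos(-72.4°) = 0.303

0.303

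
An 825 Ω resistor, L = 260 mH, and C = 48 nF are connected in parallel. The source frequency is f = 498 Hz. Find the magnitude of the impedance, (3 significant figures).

616 Ω

ω = 2πf = 3129 rad/s
X_L = ωL = 814 Ω
X_C = 1/(ωC) = 6660 Ω
Parallel: admittances add. Y = 1/R + 1/(jωL) + jωC
Y = (0.00121 − j0.00108) S
|Y| = 0.00162 S → |Z| = 1/|Y| = 616 Ω, ∠Z = −∠Y = 41.7°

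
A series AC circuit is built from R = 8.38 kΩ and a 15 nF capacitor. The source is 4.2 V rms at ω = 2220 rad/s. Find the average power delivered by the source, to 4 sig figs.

X_C = 1/(ωC) = 30030 Ω
Z = 8380 − j30030 Ω
|Z| = √(8380² + 30030²) = 31180 Ω
∠Z = arctan(-30030/8380) = -74.41°
I = V/|Z| = 134.7 μA
P = VI cos φ = 4.2 × 0.0001347 × cos(-74.41°) = 152.1 μW

152.1 μW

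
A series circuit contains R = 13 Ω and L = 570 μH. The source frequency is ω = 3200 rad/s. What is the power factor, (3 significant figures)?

0.990

X_L = ωL = 1.82 Ω
Z = 13.0 + j1.82 Ω
|Z| = √(13.0² + 1.82²) = 13.1 Ω
∠Z = arctan(1.82/13.0) = 7.99°
cos φ = cos(7.99°) = 0.990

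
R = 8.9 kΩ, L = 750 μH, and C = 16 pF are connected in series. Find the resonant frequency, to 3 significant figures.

1.45 MHz

ω₀ = 1/√(LC) = 1/√(0.00075 × 1.6e-11) = 9.129e+06 rad/s
f₀ = ω₀/(2π) = 1.45 MHz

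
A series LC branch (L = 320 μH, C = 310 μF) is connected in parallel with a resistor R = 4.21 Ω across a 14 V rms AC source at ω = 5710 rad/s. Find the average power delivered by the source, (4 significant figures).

46.56 W

X_L = ωL = 1.827 Ω
X_C = 1/(ωC) = 0.5649 Ω
Branch 1: Z₁ = R = 4.210 Ω
Branch 2 (series LC): Z₂ = j(X_L − X_C) = j1.262 Ω
Parallel: Z = Z₁Z₂/(Z₁+Z₂), |Z| = 1.209 Ω, ∠Z = 73.31°
I = V/|Z| = 11.58 A
P = VI cos φ = 14 × 11.58 × cos(73.31°) = 46.56 W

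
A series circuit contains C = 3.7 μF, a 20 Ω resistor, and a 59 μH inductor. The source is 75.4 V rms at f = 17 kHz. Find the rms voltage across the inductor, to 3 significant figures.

23.3 V

ω = 2πf = 106800 rad/s
X_L = ωL = 6.30 Ω
X_C = 1/(ωC) = 2.53 Ω
Net reactance X = X_L − X_C = 3.77 Ω
Z = 20.0 + j3.77 Ω
|Z| = √(20.0² + 3.77²) = 20.4 Ω
I = V/|Z| = 3.70 A
V_L = I·|Z_L| = 3.70 × 6.30 = 23.3 V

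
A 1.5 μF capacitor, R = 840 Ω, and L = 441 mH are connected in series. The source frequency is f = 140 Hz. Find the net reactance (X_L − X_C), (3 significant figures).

ω = 2πf = 879.6 rad/s
X_L = ωL = 388 Ω
X_C = 1/(ωC) = 758 Ω
X = 388 − 758 = -370 Ω

-370 Ω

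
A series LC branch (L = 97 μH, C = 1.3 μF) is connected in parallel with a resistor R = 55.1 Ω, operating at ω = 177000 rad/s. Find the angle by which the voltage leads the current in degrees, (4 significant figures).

76.90°

X_L = ωL = 17.17 Ω
X_C = 1/(ωC) = 4.346 Ω
Branch 1: Z₁ = R = 55.10 Ω
Branch 2 (series LC): Z₂ = j(X_L − X_C) = j12.82 Ω
Parallel: Z = Z₁Z₂/(Z₁+Z₂), |Z| = 12.49 Ω, ∠Z = 76.90°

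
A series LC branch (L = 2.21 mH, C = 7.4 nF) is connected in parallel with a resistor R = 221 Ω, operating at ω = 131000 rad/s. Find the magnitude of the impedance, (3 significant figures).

212 Ω

X_L = ωL = 290 Ω
X_C = 1/(ωC) = 1030 Ω
Branch 1: Z₁ = R = 221 Ω
Branch 2 (series LC): Z₂ = j(X_L − X_C) = −j742 Ω
Parallel: Z = Z₁Z₂/(Z₁+Z₂), |Z| = 212 Ω, ∠Z = -16.6°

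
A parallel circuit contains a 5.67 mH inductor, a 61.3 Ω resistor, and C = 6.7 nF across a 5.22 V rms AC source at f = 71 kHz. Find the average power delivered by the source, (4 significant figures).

ω = 2πf = 446100 rad/s
X_L = ωL = 2529 Ω
X_C = 1/(ωC) = 334.6 Ω
Parallel: admittances add. Y = 1/R + 1/(jωL) + jωC
Y = (0.01631 + j0.002594) S
|Y| = 0.01652 S → |Z| = 1/|Y| = 60.54 Ω, ∠Z = −∠Y = -9.034°
I = V/|Z| = 86.22 mA
P = VI cos φ = 5.22 × 0.08622 × cos(-9.034°) = 444.5 mW

444.5 mW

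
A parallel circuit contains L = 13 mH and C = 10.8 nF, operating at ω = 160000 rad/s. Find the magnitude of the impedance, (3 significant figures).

802 Ω

X_L = ωL = 2080 Ω
X_C = 1/(ωC) = 579 Ω
Parallel: admittances add. Y = 1/(jωL) + jωC
Y = (0 + j0.00125) S
|Y| = 0.00125 S → |Z| = 1/|Y| = 802 Ω, ∠Z = −∠Y = -90.0°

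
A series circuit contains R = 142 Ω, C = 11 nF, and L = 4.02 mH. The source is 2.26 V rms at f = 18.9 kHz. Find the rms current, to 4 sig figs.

7.035 mA

ω = 2πf = 118800 rad/s
X_L = ωL = 477.4 Ω
X_C = 1/(ωC) = 765.5 Ω
Net reactance X = X_L − X_C = -288.2 Ω
Z = 142.0 − j288.2 Ω
|Z| = √(142.0² + 288.2²) = 321.2 Ω
I = V/|Z| = 2.26/321.2 = 7.035 mA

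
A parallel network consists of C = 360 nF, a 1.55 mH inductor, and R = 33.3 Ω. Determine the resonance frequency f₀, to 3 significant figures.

6.74 kHz

ω₀ = 1/√(LC) = 1/√(0.00155 × 3.6e-07) = 42330 rad/s
f₀ = ω₀/(2π) = 6.74 kHz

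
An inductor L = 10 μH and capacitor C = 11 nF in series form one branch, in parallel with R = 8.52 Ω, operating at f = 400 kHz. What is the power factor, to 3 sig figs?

ω = 2πf = 2.513e+06 rad/s
X_L = ωL = 25.1 Ω
X_C = 1/(ωC) = 36.2 Ω
Branch 1: Z₁ = R = 8.52 Ω
Branch 2 (series LC): Z₂ = j(X_L − X_C) = −j11.0 Ω
Parallel: Z = Z₁Z₂/(Z₁+Z₂), |Z| = 6.74 Ω, ∠Z = -37.7°
cos φ = cos(-37.7°) = 0.792

0.792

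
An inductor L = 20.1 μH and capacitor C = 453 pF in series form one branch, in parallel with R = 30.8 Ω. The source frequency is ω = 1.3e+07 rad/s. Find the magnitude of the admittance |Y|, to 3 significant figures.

X_L = ωL = 261 Ω
X_C = 1/(ωC) = 170 Ω
Branch 1: Z₁ = R = 30.8 Ω
Branch 2 (series LC): Z₂ = j(X_L − X_C) = j91.5 Ω
Parallel: Z = Z₁Z₂/(Z₁+Z₂), |Z| = 29.2 Ω, ∠Z = 18.6°
|Y| = 1/|Z| = 34.3 mS

34.3 mS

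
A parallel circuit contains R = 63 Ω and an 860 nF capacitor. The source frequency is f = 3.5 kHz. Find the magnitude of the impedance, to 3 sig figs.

40.5 Ω

ω = 2πf = 21990 rad/s
X_C = 1/(ωC) = 52.9 Ω
Parallel: admittances add. Y = 1/R + jωC
Y = (0.0159 + j0.0189) S
|Y| = 0.0247 S → |Z| = 1/|Y| = 40.5 Ω, ∠Z = −∠Y = -50.0°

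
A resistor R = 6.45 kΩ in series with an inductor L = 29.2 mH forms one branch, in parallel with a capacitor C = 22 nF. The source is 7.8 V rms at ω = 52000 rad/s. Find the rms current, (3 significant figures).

8.73 mA

X_L = ωL = 1520 Ω
X_C = 1/(ωC) = 874 Ω
Branch 1 (R+jX_L): Z₁ = 6450 + j1520 Ω, |Z₁| = 6630 Ω
Branch 2 (−jX_C): Z₂ = −j874 Ω
Parallel: Z = Z₁Z₂/(Z₁+Z₂), |Z| = 894 Ω, ∠Z = -82.5°
I = V/|Z| = 7.8/894 = 8.73 mA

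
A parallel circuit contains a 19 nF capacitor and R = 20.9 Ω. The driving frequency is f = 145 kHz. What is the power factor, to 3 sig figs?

ω = 2πf = 911100 rad/s
X_C = 1/(ωC) = 57.8 Ω
Parallel: admittances add. Y = 1/R + jωC
Y = (0.0478 + j0.0173) S
|Y| = 0.0509 S → |Z| = 1/|Y| = 19.7 Ω, ∠Z = −∠Y = -19.9°
cos φ = cos(-19.9°) = 0.940

0.940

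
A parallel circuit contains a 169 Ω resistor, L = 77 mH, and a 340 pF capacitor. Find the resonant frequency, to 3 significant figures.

ω₀ = 1/√(LC) = 1/√(0.077 × 3.4e-10) = 195400 rad/s
f₀ = ω₀/(2π) = 31.1 kHz

31.1 kHz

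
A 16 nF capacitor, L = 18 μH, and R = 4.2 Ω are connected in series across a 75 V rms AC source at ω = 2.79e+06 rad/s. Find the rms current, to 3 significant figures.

2.67 A

X_L = ωL = 50.2 Ω
X_C = 1/(ωC) = 22.4 Ω
Net reactance X = X_L − X_C = 27.8 Ω
Z = 4.20 + j27.8 Ω
|Z| = √(4.20² + 27.8²) = 28.1 Ω
I = V/|Z| = 75/28.1 = 2.67 A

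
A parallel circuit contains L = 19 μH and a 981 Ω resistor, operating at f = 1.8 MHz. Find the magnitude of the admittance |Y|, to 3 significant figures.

ω = 2πf = 1.131e+07 rad/s
X_L = ωL = 215 Ω
Parallel: admittances add. Y = 1/R + 1/(jωL)
Y = (0.00102 − j0.00465) S
|Y| = 0.00476 S → |Z| = 1/|Y| = 210 Ω, ∠Z = −∠Y = 77.6°

4.76 mS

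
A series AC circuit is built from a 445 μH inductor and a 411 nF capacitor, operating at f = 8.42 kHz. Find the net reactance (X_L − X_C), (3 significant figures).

-22.4 Ω

ω = 2πf = 52900 rad/s
X_L = ωL = 23.5 Ω
X_C = 1/(ωC) = 46.0 Ω
X = 23.5 − 46.0 = -22.4 Ω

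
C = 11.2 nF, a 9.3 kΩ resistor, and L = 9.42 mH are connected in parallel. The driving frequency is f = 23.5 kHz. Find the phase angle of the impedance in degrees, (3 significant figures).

ω = 2πf = 147700 rad/s
X_L = ωL = 1390 Ω
X_C = 1/(ωC) = 605 Ω
Parallel: admittances add. Y = 1/R + 1/(jωL) + jωC
Y = (0.000108 + j0.000935) S
|Y| = 0.000941 S → |Z| = 1/|Y| = 1060 Ω, ∠Z = −∠Y = -83.4°

-83.4°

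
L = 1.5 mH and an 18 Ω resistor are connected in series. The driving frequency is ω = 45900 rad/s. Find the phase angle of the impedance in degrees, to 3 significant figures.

X_L = ωL = 68.9 Ω
Z = 18.0 + j68.9 Ω
|Z| = √(18.0² + 68.9²) = 71.2 Ω
∠Z = arctan(68.9/18.0) = 75.3°

75.3°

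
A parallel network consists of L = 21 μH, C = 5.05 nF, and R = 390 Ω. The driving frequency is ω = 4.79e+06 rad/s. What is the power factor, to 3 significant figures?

0.177

X_L = ωL = 101 Ω
X_C = 1/(ωC) = 41.3 Ω
Parallel: admittances add. Y = 1/R + 1/(jωL) + jωC
Y = (0.00256 + j0.0142) S
|Y| = 0.0145 S → |Z| = 1/|Y| = 69.1 Ω, ∠Z = −∠Y = -79.8°
cos φ = cos(-79.8°) = 0.177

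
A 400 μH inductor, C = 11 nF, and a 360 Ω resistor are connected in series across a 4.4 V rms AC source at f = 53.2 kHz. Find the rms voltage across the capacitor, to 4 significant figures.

3.103 V

ω = 2πf = 334300 rad/s
X_L = ωL = 133.7 Ω
X_C = 1/(ωC) = 272.0 Ω
Net reactance X = X_L − X_C = -138.3 Ω
Z = 360.0 − j138.3 Ω
|Z| = √(360.0² + 138.3²) = 385.6 Ω
I = V/|Z| = 11.41 mA
V_C = I·|Z_C| = 0.01141 × 272.0 = 3.103 V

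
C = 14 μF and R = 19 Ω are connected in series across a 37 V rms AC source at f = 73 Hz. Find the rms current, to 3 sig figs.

ω = 2πf = 458.7 rad/s
X_C = 1/(ωC) = 156 Ω
Z = 19.0 − j156 Ω
|Z| = √(19.0² + 156²) = 157 Ω
I = V/|Z| = 37/157 = 236 mA

236 mA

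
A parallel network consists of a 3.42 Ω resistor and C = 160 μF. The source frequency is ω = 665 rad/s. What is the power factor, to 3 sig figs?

0.940

X_C = 1/(ωC) = 9.40 Ω
Parallel: admittances add. Y = 1/R + jωC
Y = (0.292 + j0.106) S
|Y| = 0.311 S → |Z| = 1/|Y| = 3.21 Ω, ∠Z = −∠Y = -20.0°
cos φ = cos(-20.0°) = 0.940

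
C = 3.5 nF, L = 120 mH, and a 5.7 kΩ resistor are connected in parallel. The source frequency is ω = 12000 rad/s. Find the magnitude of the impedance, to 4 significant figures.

1480 Ω

X_L = ωL = 1440 Ω
X_C = 1/(ωC) = 23810 Ω
Parallel: admittances add. Y = 1/R + 1/(jωL) + jωC
Y = (0.0001754 − j0.0006524) S
|Y| = 0.0006756 S → |Z| = 1/|Y| = 1480 Ω, ∠Z = −∠Y = 74.95°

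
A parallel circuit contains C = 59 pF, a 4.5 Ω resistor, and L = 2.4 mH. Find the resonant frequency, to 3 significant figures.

423 kHz

ω₀ = 1/√(LC) = 1/√(0.0024 × 5.9e-11) = 2.657e+06 rad/s
f₀ = ω₀/(2π) = 423 kHz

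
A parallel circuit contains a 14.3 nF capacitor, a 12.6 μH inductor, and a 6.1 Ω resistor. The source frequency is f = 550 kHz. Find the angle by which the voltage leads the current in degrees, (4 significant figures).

ω = 2πf = 3.456e+06 rad/s
X_L = ωL = 43.54 Ω
X_C = 1/(ωC) = 20.24 Ω
Parallel: admittances add. Y = 1/R + 1/(jωL) + jωC
Y = (0.1639 + j0.02645) S
|Y| = 0.1661 S → |Z| = 1/|Y| = 6.022 Ω, ∠Z = −∠Y = -9.166°

-9.166°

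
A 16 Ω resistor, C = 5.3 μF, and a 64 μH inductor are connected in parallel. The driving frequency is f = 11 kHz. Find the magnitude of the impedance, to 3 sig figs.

ω = 2πf = 69120 rad/s
X_L = ωL = 4.42 Ω
X_C = 1/(ωC) = 2.73 Ω
Parallel: admittances add. Y = 1/R + 1/(jωL) + jωC
Y = (0.0625 + j0.140) S
|Y| = 0.154 S → |Z| = 1/|Y| = 6.51 Ω, ∠Z = −∠Y = -66.0°

6.51 Ω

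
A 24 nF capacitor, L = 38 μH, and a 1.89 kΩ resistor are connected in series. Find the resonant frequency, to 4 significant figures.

ω₀ = 1/√(LC) = 1/√(3.8e-05 × 2.4e-08) = 1.047e+06 rad/s
f₀ = ω₀/(2π) = 166.7 kHz

166.7 kHz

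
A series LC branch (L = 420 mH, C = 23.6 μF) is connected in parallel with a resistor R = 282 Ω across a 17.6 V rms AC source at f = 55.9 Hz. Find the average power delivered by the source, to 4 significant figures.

ω = 2πf = 351.2 rad/s
X_L = ωL = 147.5 Ω
X_C = 1/(ωC) = 120.6 Ω
Branch 1: Z₁ = R = 282.0 Ω
Branch 2 (series LC): Z₂ = j(X_L − X_C) = j26.88 Ω
Parallel: Z = Z₁Z₂/(Z₁+Z₂), |Z| = 26.75 Ω, ∠Z = 84.56°
I = V/|Z| = 657.8 mA
P = VI cos φ = 17.6 × 0.6578 × cos(84.56°) = 1.098 W

1.098 W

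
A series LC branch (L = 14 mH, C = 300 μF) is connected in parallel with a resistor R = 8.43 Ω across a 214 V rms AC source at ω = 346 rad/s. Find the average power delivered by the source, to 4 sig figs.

X_L = ωL = 4.844 Ω
X_C = 1/(ωC) = 9.634 Ω
Branch 1: Z₁ = R = 8.430 Ω
Branch 2 (series LC): Z₂ = j(X_L − X_C) = −j4.790 Ω
Parallel: Z = Z₁Z₂/(Z₁+Z₂), |Z| = 4.165 Ω, ∠Z = -60.39°
I = V/|Z| = 51.39 A
P = VI cos φ = 214 × 51.39 × cos(-60.39°) = 5.433 kW

5.433 kW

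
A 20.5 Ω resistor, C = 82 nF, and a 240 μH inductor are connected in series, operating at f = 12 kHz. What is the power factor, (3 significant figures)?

0.141

ω = 2πf = 75400 rad/s
X_L = ωL = 18.1 Ω
X_C = 1/(ωC) = 162 Ω
Net reactance X = X_L − X_C = -144 Ω
Z = 20.5 − j144 Ω
|Z| = √(20.5² + 144²) = 145 Ω
∠Z = arctan(-144/20.5) = -81.9°
cos φ = cos(-81.9°) = 0.141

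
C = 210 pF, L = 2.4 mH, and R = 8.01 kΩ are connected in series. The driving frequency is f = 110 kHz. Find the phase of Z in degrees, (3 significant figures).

ω = 2πf = 691200 rad/s
X_L = ωL = 1660 Ω
X_C = 1/(ωC) = 6890 Ω
Net reactance X = X_L − X_C = -5230 Ω
Z = 8010 − j5230 Ω
|Z| = √(8010² + 5230²) = 9570 Ω
∠Z = arctan(-5230/8010) = -33.1°

-33.1°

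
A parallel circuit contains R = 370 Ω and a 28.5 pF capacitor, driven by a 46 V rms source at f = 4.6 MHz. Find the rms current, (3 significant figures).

ω = 2πf = 2.89e+07 rad/s
X_C = 1/(ωC) = 1210 Ω
Parallel: admittances add. Y = 1/R + jωC
Y = (0.00270 + j0.000824) S
|Y| = 0.00283 S → |Z| = 1/|Y| = 354 Ω, ∠Z = −∠Y = -17.0°
I = V/|Z| = 46/354 = 130 mA

130 mA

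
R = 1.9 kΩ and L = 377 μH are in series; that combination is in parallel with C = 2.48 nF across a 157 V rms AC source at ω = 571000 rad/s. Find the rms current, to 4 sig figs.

X_L = ωL = 215.3 Ω
X_C = 1/(ωC) = 706.2 Ω
Branch 1 (R+jX_L): Z₁ = 1900 + j215.3 Ω, |Z₁| = 1912 Ω
Branch 2 (−jX_C): Z₂ = −j706.2 Ω
Parallel: Z = Z₁Z₂/(Z₁+Z₂), |Z| = 688.1 Ω, ∠Z = -69.05°
I = V/|Z| = 157/688.1 = 228.2 mA

228.2 mA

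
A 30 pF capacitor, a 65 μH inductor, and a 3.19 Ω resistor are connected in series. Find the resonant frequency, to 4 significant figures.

ω₀ = 1/√(LC) = 1/√(6.5e-05 × 3e-11) = 2.265e+07 rad/s
f₀ = ω₀/(2π) = 3.604 MHz

3.604 MHz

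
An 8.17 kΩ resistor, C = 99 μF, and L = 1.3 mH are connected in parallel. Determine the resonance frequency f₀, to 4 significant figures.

ω₀ = 1/√(LC) = 1/√(0.0013 × 9.9e-05) = 2787 rad/s
f₀ = ω₀/(2π) = 443.6 Hz

443.6 Hz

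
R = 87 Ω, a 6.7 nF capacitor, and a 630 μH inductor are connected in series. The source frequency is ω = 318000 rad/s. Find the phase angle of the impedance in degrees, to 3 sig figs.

-72.1°

X_L = ωL = 200 Ω
X_C = 1/(ωC) = 469 Ω
Net reactance X = X_L − X_C = -269 Ω
Z = 87.0 − j269 Ω
|Z| = √(87.0² + 269²) = 283 Ω
∠Z = arctan(-269/87.0) = -72.1°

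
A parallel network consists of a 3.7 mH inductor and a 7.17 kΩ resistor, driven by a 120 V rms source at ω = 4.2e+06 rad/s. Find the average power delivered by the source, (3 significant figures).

2.01 W

X_L = ωL = 15500 Ω
Parallel: admittances add. Y = 1/R + 1/(jωL)
Y = (0.000139 − j6.44e-05) S
|Y| = 0.000154 S → |Z| = 1/|Y| = 6510 Ω, ∠Z = −∠Y = 24.8°
I = V/|Z| = 18.4 mA
P = VI cos φ = 120 × 0.0184 × cos(24.8°) = 2.01 W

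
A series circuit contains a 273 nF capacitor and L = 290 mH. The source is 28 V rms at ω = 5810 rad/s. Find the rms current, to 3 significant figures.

26.6 mA

X_L = ωL = 1680 Ω
X_C = 1/(ωC) = 630 Ω
Net reactance X = X_L − X_C = 1050 Ω
Z = j1050 Ω
|Z| = √(0² + 1050²) = 1050 Ω
I = V/|Z| = 28/1050 = 26.6 mA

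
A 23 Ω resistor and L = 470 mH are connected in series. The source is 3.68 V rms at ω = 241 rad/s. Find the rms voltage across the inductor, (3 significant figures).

X_L = ωL = 113 Ω
Z = 23.0 + j113 Ω
|Z| = √(23.0² + 113²) = 116 Ω
I = V/|Z| = 31.8 mA
V_L = I·|Z_L| = 0.0318 × 113 = 3.61 V

3.61 V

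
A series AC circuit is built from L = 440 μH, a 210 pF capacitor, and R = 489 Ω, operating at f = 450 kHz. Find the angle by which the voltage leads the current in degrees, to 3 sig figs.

ω = 2πf = 2.827e+06 rad/s
X_L = ωL = 1240 Ω
X_C = 1/(ωC) = 1680 Ω
Net reactance X = X_L − X_C = -440 Ω
Z = 489 − j440 Ω
|Z| = √(489² + 440²) = 658 Ω
∠Z = arctan(-440/489) = -42.0°

-42.0°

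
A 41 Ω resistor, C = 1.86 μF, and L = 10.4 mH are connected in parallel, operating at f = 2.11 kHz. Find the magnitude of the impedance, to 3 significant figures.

33.4 Ω

ω = 2πf = 13260 rad/s
X_L = ωL = 138 Ω
X_C = 1/(ωC) = 40.6 Ω
Parallel: admittances add. Y = 1/R + 1/(jωL) + jωC
Y = (0.0244 + j0.0174) S
|Y| = 0.0300 S → |Z| = 1/|Y| = 33.4 Ω, ∠Z = −∠Y = -35.5°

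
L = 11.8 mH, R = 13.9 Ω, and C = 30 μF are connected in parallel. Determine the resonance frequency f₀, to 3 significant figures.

267 Hz

ω₀ = 1/√(LC) = 1/√(0.0118 × 3e-05) = 1681 rad/s
f₀ = ω₀/(2π) = 267 Hz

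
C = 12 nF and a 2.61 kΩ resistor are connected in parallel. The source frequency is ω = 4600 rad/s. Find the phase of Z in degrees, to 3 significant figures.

-8.20°

X_C = 1/(ωC) = 18100 Ω
Parallel: admittances add. Y = 1/R + jωC
Y = (0.000383 + j5.52e-05) S
|Y| = 0.000387 S → |Z| = 1/|Y| = 2580 Ω, ∠Z = −∠Y = -8.20°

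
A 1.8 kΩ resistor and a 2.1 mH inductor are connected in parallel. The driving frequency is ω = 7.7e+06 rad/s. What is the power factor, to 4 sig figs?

0.9939

X_L = ωL = 16170 Ω
Parallel: admittances add. Y = 1/R + 1/(jωL)
Y = (0.0005556 − j6.184e-05) S
|Y| = 0.0005590 S → |Z| = 1/|Y| = 1789 Ω, ∠Z = −∠Y = 6.352°
cos φ = cos(6.352°) = 0.9939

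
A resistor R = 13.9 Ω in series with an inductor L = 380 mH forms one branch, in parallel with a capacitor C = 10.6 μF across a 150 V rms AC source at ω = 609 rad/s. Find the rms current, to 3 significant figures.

325 mA

X_L = ωL = 231 Ω
X_C = 1/(ωC) = 155 Ω
Branch 1 (R+jX_L): Z₁ = 13.9 + j231 Ω, |Z₁| = 232 Ω
Branch 2 (−jX_C): Z₂ = −j155 Ω
Parallel: Z = Z₁Z₂/(Z₁+Z₂), |Z| = 462 Ω, ∠Z = -83.1°
I = V/|Z| = 150/462 = 325 mA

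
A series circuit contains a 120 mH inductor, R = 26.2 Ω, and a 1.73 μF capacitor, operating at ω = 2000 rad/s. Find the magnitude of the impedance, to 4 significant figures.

X_L = ωL = 240.0 Ω
X_C = 1/(ωC) = 289.0 Ω
Net reactance X = X_L − X_C = -49.02 Ω
Z = 26.20 − j49.02 Ω
|Z| = √(26.20² + 49.02²) = 55.58 Ω

55.58 Ω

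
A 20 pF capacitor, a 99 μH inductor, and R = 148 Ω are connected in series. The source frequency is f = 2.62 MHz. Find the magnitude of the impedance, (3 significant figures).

ω = 2πf = 1.646e+07 rad/s
X_L = ωL = 1630 Ω
X_C = 1/(ωC) = 3040 Ω
Net reactance X = X_L − X_C = -1410 Ω
Z = 148 − j1410 Ω
|Z| = √(148² + 1410²) = 1420 Ω

1420 Ω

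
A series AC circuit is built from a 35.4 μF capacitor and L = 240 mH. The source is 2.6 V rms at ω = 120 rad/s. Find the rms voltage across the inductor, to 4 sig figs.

0.3624 V

X_L = ωL = 28.80 Ω
X_C = 1/(ωC) = 235.4 Ω
Net reactance X = X_L − X_C = -206.6 Ω
Z = − j206.6 Ω
|Z| = √(0² + 206.6²) = 206.6 Ω
I = V/|Z| = 12.58 mA
V_L = I·|Z_L| = 0.01258 × 28.80 = 0.3624 V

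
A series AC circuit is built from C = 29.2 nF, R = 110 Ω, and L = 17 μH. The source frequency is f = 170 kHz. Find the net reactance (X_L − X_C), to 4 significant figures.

-13.90 Ω

ω = 2πf = 1.068e+06 rad/s
X_L = ωL = 18.16 Ω
X_C = 1/(ωC) = 32.06 Ω
X = 18.16 − 32.06 = -13.90 Ω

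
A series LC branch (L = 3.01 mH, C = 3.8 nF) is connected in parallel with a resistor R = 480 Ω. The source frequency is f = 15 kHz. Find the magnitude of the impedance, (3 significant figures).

ω = 2πf = 94250 rad/s
X_L = ωL = 284 Ω
X_C = 1/(ωC) = 2790 Ω
Branch 1: Z₁ = R = 480 Ω
Branch 2 (series LC): Z₂ = j(X_L − X_C) = −j2510 Ω
Parallel: Z = Z₁Z₂/(Z₁+Z₂), |Z| = 471 Ω, ∠Z = -10.8°

471 Ω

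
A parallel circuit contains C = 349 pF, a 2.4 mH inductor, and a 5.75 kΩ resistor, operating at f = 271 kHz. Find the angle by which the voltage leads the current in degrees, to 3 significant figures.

ω = 2πf = 1.703e+06 rad/s
X_L = ωL = 4090 Ω
X_C = 1/(ωC) = 1680 Ω
Parallel: admittances add. Y = 1/R + 1/(jωL) + jωC
Y = (0.000174 + j0.000350) S
|Y| = 0.000390 S → |Z| = 1/|Y| = 2560 Ω, ∠Z = −∠Y = -63.5°

-63.5°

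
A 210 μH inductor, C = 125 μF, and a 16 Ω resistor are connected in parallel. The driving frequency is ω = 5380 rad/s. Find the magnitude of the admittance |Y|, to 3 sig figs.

222 mS

X_L = ωL = 1.13 Ω
X_C = 1/(ωC) = 1.49 Ω
Parallel: admittances add. Y = 1/R + 1/(jωL) + jωC
Y = (0.0625 − j0.213) S
|Y| = 0.222 S → |Z| = 1/|Y| = 4.51 Ω, ∠Z = −∠Y = 73.6°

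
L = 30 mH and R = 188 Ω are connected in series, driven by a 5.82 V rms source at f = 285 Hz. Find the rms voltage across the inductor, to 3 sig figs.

1.60 V

ω = 2πf = 1791 rad/s
X_L = ωL = 53.7 Ω
Z = 188 + j53.7 Ω
|Z| = √(188² + 53.7²) = 196 Ω
I = V/|Z| = 29.8 mA
V_L = I·|Z_L| = 0.0298 × 53.7 = 1.60 V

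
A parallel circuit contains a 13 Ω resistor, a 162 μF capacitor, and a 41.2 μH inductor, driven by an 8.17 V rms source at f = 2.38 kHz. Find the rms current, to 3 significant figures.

ω = 2πf = 14950 rad/s
X_L = ωL = 0.616 Ω
X_C = 1/(ωC) = 0.413 Ω
Parallel: admittances add. Y = 1/R + 1/(jωL) + jωC
Y = (0.0769 + j0.799) S
|Y| = 0.803 S → |Z| = 1/|Y| = 1.25 Ω, ∠Z = −∠Y = -84.5°
I = V/|Z| = 8.17/1.25 = 6.56 A

6.56 A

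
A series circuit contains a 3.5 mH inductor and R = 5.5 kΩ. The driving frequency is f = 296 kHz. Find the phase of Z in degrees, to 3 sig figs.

49.8°

ω = 2πf = 1.86e+06 rad/s
X_L = ωL = 6510 Ω
Z = 5500 + j6510 Ω
|Z| = √(5500² + 6510²) = 8520 Ω
∠Z = arctan(6510/5500) = 49.8°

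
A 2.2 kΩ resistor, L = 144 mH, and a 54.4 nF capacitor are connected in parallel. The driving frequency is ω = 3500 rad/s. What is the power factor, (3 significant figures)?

X_L = ωL = 504 Ω
X_C = 1/(ωC) = 5250 Ω
Parallel: admittances add. Y = 1/R + 1/(jωL) + jωC
Y = (0.000455 − j0.00179) S
|Y| = 0.00185 S → |Z| = 1/|Y| = 540 Ω, ∠Z = −∠Y = 75.8°
cos φ = cos(75.8°) = 0.246

0.246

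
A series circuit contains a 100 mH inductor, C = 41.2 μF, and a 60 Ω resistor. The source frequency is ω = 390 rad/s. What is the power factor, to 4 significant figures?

0.9325

X_L = ωL = 39.00 Ω
X_C = 1/(ωC) = 62.24 Ω
Net reactance X = X_L − X_C = -23.24 Ω
Z = 60.00 − j23.24 Ω
|Z| = √(60.00² + 23.24²) = 64.34 Ω
∠Z = arctan(-23.24/60.00) = -21.17°
cos φ = cos(-21.17°) = 0.9325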